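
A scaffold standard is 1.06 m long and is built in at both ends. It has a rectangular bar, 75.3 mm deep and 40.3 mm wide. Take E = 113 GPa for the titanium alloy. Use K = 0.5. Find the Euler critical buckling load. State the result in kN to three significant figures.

P_cr ≈ 1630 kN

Buckling occurs about the weak axis: I_min = h·b³/12 with b = 40.3 mm (the shorter side).
I_min = 75.3×40.3³/12 = 4.107×10^5 mm⁴
I = 4.107×10^5 mm⁴ = 4.107×10^-7 m⁴
Effective length L_e = K·L = 0.5 × 1.06 = 0.5300 m
P_cr = π²EI / L_e² = π² × 113×10⁹ × 4.107×10^-7 / 0.5300² = 1.631×10^6 N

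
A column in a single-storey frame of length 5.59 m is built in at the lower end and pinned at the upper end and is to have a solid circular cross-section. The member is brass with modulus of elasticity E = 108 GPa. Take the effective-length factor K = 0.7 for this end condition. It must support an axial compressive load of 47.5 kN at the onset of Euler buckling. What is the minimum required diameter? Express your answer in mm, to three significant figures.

L_e = K·L = 0.7 × 5.59 = 3.913 m
Required I = P_cr·L_e²/(π²E) = 4.750×10^4 × 3.913² / (π² × 1.08×10^11) = 6.823×10^-7 m⁴
I_req = 6.823×10^5 mm⁴
Solid circle: I = πd⁴/64  ⇒  d = (64I/π)^(1/4) = (64×6.823×10^5/π)^(1/4) = 61.1 mm

d ≈ 61.1 mm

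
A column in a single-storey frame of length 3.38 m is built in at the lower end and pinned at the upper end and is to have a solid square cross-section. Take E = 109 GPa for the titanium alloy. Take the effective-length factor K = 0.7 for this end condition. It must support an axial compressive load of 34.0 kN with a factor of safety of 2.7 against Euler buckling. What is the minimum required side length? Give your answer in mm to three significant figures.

a ≈ 48.9 mm

Required P_cr = n·P = 2.7 × 34.0 = 91.80 kN
L_e = K·L = 0.7 × 3.38 = 2.366 m
Required I = P_cr·L_e²/(π²E) = 9.180×10^4 × 2.366² / (π² × 1.09×10^11) = 4.777×10^-7 m⁴
I_req = 4.777×10^5 mm⁴
Solid square: I = a⁴/12  ⇒  a = (12I)^(1/4) = (12×4.777×10^5)^(1/4) = 48.9 mm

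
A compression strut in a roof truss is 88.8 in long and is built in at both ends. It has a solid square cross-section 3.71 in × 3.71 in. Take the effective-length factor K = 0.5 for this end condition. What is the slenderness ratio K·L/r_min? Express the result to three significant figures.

I = a⁴/12 = 3.71⁴/12 = 15.79 in⁴
A = 13.76 in²;  r_min = √(I/A) = √(15.79/13.76) = 1.071 in
L_e = K·L = 0.5 × 88.8 = 44.40 in
λ = L_e / r_min = 44.400 / 1.071 = 41.5

λ ≈ 41.5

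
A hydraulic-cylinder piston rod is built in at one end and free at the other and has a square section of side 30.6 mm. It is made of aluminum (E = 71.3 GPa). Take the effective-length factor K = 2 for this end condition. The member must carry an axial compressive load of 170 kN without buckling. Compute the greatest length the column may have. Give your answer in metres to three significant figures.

L_max ≈ 0.275 m

I = a⁴/12 = 30.6⁴/12 = 7.306×10^4 mm⁴
I = 7.306×10^-8 m⁴
At the buckling limit P_cr = P = 1.700×10^5 N
From P_cr = π²EI/(K·L)²:  L = (1/K)·√(π²EI/P_cr) = (1/2)·√(π²×7.13×10^10×7.306×10^-8/1.700×10^5)
L = 0.275 m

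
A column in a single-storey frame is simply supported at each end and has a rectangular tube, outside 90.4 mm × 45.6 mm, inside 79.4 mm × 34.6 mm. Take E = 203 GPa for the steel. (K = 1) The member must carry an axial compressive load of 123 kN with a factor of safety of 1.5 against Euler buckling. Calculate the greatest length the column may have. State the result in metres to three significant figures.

Weak-axis I_min = (h_o·b_o³ − h_i·b_i³)/12 with b_o = 45.6, b_i = 34.60 mm (shorter outer/inner sides).
I_min = (90.4×45.6³ − 79.40×34.60³)/12 = 4.402×10^5 mm⁴
I = 4.402×10^-7 m⁴
Required critical load P_cr = n·P = 1.5 × 123 = 184.5 kN = 1.845×10^5 N
From P_cr = π²EI/(K·L)²:  L = (1/K)·√(π²EI/P_cr) = (1/1)·√(π²×2.03×10^11×4.402×10^-7/1.845×10^5)
L = 2.19 m

L_max ≈ 2.19 m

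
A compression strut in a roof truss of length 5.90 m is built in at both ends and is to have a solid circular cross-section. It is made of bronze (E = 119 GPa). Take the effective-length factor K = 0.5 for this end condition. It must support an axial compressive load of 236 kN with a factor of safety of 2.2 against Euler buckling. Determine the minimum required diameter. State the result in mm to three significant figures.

d ≈ 94.1 mm

Required P_cr = n·P = 2.2 × 236 = 519.2 kN
L_e = K·L = 0.5 × 5.90 = 2.950 m
Required I = P_cr·L_e²/(π²E) = 5.192×10^5 × 2.950² / (π² × 1.19×10^11) = 3.847×10^-6 m⁴
I_req = 3.847×10^6 mm⁴
Solid circle: I = πd⁴/64  ⇒  d = (64I/π)^(1/4) = (64×3.847×10^6/π)^(1/4) = 94.1 mm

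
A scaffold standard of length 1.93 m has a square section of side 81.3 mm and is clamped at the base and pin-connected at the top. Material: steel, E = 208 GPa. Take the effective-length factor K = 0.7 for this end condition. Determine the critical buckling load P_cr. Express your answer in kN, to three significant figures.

I = a⁴/12 = 81.3⁴/12 = 3.641×10^6 mm⁴
I = 3.641×10^6 mm⁴ = 3.641×10^-6 m⁴
Effective length L_e = K·L = 0.7 × 1.93 = 1.351 m
P_cr = π²EI / L_e² = π² × 208×10⁹ × 3.641×10^-6 / 1.351² = 4.095×10^6 N

P_cr ≈ 4090 kN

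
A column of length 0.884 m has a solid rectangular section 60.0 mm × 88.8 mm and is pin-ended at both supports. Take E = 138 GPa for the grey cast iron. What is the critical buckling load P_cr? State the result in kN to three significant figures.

Buckling occurs about the weak axis: I_min = h·b³/12 with b = 60.0 mm (the shorter side).
I_min = 88.8×60.0³/12 = 1.598×10^6 mm⁴
I = 1.598×10^6 mm⁴ = 1.598×10^-6 m⁴
Effective length L_e = K·L = 1 × 0.884 = 0.8840 m
P_cr = π²EI / L_e² = π² × 138×10⁹ × 1.598×10^-6 / 0.8840² = 2.786×10^6 N

P_cr ≈ 2790 kN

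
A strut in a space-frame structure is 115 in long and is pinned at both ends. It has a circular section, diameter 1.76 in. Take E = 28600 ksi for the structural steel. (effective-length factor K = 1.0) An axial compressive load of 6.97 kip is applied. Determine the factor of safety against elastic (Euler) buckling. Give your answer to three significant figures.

n ≈ 1.44

I = πd⁴/64 = π×1.76⁴/64 = 0.4710 in⁴
Effective length L_e = K·L = 1 × 115 = 115.0 in
P_cr = π²EI / L_e² = π² × 28600×10³ × 0.4710 / 115.0² = 1.005×10^4 lb
Factor of safety n = P_cr / P = 10.053 / 6.97 = 1.44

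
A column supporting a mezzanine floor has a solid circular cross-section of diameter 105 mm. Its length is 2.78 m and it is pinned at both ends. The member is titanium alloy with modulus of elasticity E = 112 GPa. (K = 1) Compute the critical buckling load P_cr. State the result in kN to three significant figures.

P_cr ≈ 853 kN

I = πd⁴/64 = π×105⁴/64 = 5.967×10^6 mm⁴
I = 5.967×10^6 mm⁴ = 5.967×10^-6 m⁴
Effective length L_e = K·L = 1 × 2.78 = 2.780 m
P_cr = π²EI / L_e² = π² × 112×10⁹ × 5.967×10^-6 / 2.780² = 8.534×10^5 N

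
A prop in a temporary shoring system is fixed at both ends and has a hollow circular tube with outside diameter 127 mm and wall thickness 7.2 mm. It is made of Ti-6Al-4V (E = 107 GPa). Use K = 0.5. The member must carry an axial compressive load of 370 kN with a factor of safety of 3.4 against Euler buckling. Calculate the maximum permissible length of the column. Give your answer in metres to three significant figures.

L_max ≈ 4.05 m

Inner diameter d_i = 127 − 2×7.2 = 112.6 mm
I = π(d_o⁴ − d_i⁴)/64 = π(127⁴ − 112.6⁴)/64 = 4.879×10^6 mm⁴
I = 4.879×10^-6 m⁴
Required critical load P_cr = n·P = 3.4 × 370 = 1258 kN = 1.258×10^6 N
From P_cr = π²EI/(K·L)²:  L = (1/K)·√(π²EI/P_cr) = (1/0.5)·√(π²×1.07×10^11×4.879×10^-6/1.258×10^6)
L = 4.05 m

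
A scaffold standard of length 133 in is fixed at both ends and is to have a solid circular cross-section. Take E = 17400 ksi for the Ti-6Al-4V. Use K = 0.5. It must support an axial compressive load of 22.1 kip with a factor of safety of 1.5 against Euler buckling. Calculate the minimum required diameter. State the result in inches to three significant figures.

Required P_cr = n·P = 1.5 × 22.1 = 33.15 kip
L_e = K·L = 0.5 × 133 = 66.50 in
Required I = P_cr·L_e²/(π²E) = 3.315×10^4 × 66.50² / (π² × 1.74×10^7) = 0.8536 in⁴
Solid circle: I = πd⁴/64  ⇒  d = (64I/π)^(1/4) = (64×0.8536/π)^(1/4) = 2.04 in

d ≈ 2.04 in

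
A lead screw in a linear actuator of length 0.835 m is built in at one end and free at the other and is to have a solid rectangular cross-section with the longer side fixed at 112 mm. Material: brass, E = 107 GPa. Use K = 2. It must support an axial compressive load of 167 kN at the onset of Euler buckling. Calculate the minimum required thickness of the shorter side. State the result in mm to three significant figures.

b ≈ 36.2 mm

L_e = K·L = 2 × 0.835 = 1.670 m
Required I = P_cr·L_e²/(π²E) = 1.670×10^5 × 1.670² / (π² × 1.07×10^11) = 4.410×10^-7 m⁴
I_req = 4.410×10^5 mm⁴
Rectangle, weak axis: I_min = h·b³/12 with h = 112 mm fixed  ⇒  b = (12I/h)^(1/3) = 36.2 mm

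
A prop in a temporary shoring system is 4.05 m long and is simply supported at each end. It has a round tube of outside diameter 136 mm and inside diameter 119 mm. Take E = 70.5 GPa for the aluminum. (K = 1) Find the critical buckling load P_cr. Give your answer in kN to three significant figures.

d_o = 136 mm, d_i = 119 mm
I = π(d_o⁴ − d_i⁴)/64 = π(136⁴ − 119.0⁴)/64 = 6.949×10^6 mm⁴
I = 6.949×10^6 mm⁴ = 6.949×10^-6 m⁴
Effective length L_e = K·L = 1 × 4.05 = 4.050 m
P_cr = π²EI / L_e² = π² × 70.5×10⁹ × 6.949×10^-6 / 4.050² = 2.948×10^5 N

P_cr ≈ 295 kN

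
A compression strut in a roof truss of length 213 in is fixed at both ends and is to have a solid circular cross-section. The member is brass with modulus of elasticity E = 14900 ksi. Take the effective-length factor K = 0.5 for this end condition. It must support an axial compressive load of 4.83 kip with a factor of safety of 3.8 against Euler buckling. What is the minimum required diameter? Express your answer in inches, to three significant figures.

Required P_cr = n·P = 3.8 × 4.83 = 18.35 kip
L_e = K·L = 0.5 × 213 = 106.5 in
Required I = P_cr·L_e²/(π²E) = 1.835×10^4 × 106.5² / (π² × 1.49×10^7) = 1.416 in⁴
Solid circle: I = πd⁴/64  ⇒  d = (64I/π)^(1/4) = (64×1.416/π)^(1/4) = 2.32 in

d ≈ 2.32 in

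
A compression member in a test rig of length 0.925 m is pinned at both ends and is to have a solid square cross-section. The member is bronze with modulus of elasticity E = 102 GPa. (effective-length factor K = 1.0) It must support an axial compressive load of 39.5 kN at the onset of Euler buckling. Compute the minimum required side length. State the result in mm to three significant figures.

a ≈ 25.2 mm

L_e = K·L = 1 × 0.925 = 0.9250 m
Required I = P_cr·L_e²/(π²E) = 3.950×10^4 × 0.9250² / (π² × 1.02×10^11) = 3.357×10^-8 m⁴
I_req = 3.357×10^4 mm⁴
Solid square: I = a⁴/12  ⇒  a = (12I)^(1/4) = (12×3.357×10^4)^(1/4) = 25.2 mm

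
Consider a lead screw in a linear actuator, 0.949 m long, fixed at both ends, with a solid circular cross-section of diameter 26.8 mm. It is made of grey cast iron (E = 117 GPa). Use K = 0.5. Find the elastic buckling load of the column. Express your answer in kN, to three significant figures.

P_cr ≈ 130 kN

I = πd⁴/64 = π×26.8⁴/64 = 2.532×10^4 mm⁴
I = 2.532×10^4 mm⁴ = 2.532×10^-8 m⁴
Effective length L_e = K·L = 0.5 × 0.949 = 0.4745 m
P_cr = π²EI / L_e² = π² × 117×10⁹ × 2.532×10^-8 / 0.4745² = 1.299×10^5 N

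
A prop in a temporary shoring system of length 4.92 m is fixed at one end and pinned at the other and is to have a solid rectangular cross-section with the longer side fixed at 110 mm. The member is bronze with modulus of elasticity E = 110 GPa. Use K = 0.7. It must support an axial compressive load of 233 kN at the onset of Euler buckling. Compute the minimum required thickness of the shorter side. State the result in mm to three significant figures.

b ≈ 65.2 mm

L_e = K·L = 0.7 × 4.92 = 3.444 m
Required I = P_cr·L_e²/(π²E) = 2.330×10^5 × 3.444² / (π² × 1.10×10^11) = 2.546×10^-6 m⁴
I_req = 2.546×10^6 mm⁴
Rectangle, weak axis: I_min = h·b³/12 with h = 110 mm fixed  ⇒  b = (12I/h)^(1/3) = 65.2 mm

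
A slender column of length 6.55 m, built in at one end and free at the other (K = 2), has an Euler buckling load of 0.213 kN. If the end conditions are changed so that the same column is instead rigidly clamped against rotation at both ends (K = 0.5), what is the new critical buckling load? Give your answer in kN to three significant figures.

P_cr ≈ 3.41 kN

P_cr ∝ 1/K², so P_cr,new = P_cr,old × (K_old/K_new)² = 0.213 × (2/0.5)²
= 0.213 × 16.00 = 3.41 kN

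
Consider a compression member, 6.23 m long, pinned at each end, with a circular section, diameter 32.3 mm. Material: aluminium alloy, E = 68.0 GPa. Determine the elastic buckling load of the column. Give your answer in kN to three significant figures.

I = πd⁴/64 = π×32.3⁴/64 = 5.343×10^4 mm⁴
I = 5.343×10^4 mm⁴ = 5.343×10^-8 m⁴
Effective length L_e = K·L = 1 × 6.23 = 6.230 m
P_cr = π²EI / L_e² = π² × 68.0×10⁹ × 5.343×10^-8 / 6.230² = 923.9 N

P_cr ≈ 0.924 kN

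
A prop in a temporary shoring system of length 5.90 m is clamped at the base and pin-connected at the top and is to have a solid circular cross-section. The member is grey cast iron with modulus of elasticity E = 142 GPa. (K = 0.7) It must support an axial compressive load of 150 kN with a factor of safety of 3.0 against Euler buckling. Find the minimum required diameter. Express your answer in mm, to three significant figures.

d ≈ 103 mm

Required P_cr = n·P = 3.0 × 150 = 450.0 kN
L_e = K·L = 0.7 × 5.90 = 4.130 m
Required I = P_cr·L_e²/(π²E) = 4.500×10^5 × 4.130² / (π² × 1.42×10^11) = 5.477×10^-6 m⁴
I_req = 5.477×10^6 mm⁴
Solid circle: I = πd⁴/64  ⇒  d = (64I/π)^(1/4) = (64×5.477×10^6/π)^(1/4) = 103 mm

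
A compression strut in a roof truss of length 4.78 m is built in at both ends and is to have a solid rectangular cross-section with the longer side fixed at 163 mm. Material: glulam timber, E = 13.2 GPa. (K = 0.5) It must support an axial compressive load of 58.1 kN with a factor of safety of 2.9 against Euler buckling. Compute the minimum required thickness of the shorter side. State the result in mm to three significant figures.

Required P_cr = n·P = 2.9 × 58.1 = 168.5 kN
L_e = K·L = 0.5 × 4.78 = 2.390 m
Required I = P_cr·L_e²/(π²E) = 1.685×10^5 × 2.390² / (π² × 1.32×10^10) = 7.387×10^-6 m⁴
I_req = 7.387×10^6 mm⁴
Rectangle, weak axis: I_min = h·b³/12 with h = 163 mm fixed  ⇒  b = (12I/h)^(1/3) = 81.6 mm

b ≈ 81.6 mm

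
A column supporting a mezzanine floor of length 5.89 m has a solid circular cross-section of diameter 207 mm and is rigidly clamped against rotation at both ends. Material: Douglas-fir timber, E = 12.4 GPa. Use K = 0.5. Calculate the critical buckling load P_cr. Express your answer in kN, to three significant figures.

P_cr ≈ 1270 kN

I = πd⁴/64 = π×207⁴/64 = 9.013×10^7 mm⁴
I = 9.013×10^7 mm⁴ = 9.013×10^-5 m⁴
Effective length L_e = K·L = 0.5 × 5.89 = 2.945 m
P_cr = π²EI / L_e² = π² × 12.4×10⁹ × 9.013×10^-5 / 2.945² = 1.272×10^6 N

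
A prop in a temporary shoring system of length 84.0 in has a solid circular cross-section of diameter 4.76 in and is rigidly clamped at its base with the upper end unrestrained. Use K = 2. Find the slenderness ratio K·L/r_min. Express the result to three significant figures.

λ ≈ 141

For a solid circle r = d/4 = 4.76/4 = 1.190 in
L_e = K·L = 2 × 84.0 = 168.0 in
λ = L_e / r_min = 168.00 / 1.190 = 141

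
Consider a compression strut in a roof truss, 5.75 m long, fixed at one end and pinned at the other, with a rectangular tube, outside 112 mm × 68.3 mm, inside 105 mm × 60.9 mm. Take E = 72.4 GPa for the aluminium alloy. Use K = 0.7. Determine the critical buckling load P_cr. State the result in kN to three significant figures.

P_cr ≈ 44.0 kN

Weak-axis I_min = (h_o·b_o³ − h_i·b_i³)/12 with b_o = 68.3, b_i = 60.90 mm (shorter outer/inner sides).
I_min = (112×68.3³ − 105.0×60.90³)/12 = 9.974×10^5 mm⁴
I = 9.974×10^5 mm⁴ = 9.974×10^-7 m⁴
Effective length L_e = K·L = 0.7 × 5.75 = 4.025 m
P_cr = π²EI / L_e² = π² × 72.4×10⁹ × 9.974×10^-7 / 4.025² = 4.399×10^4 N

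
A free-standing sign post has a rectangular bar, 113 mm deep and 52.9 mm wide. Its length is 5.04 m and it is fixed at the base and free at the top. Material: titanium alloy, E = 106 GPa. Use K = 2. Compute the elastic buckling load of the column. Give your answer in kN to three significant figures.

P_cr ≈ 14.4 kN

Buckling occurs about the weak axis: I_min = h·b³/12 with b = 52.9 mm (the shorter side).
I_min = 113×52.9³/12 = 1.394×10^6 mm⁴
I = 1.394×10^6 mm⁴ = 1.394×10^-6 m⁴
Effective length L_e = K·L = 2 × 5.04 = 10.08 m
P_cr = π²EI / L_e² = π² × 106×10⁹ × 1.394×10^-6 / 10.08² = 1.435×10^4 N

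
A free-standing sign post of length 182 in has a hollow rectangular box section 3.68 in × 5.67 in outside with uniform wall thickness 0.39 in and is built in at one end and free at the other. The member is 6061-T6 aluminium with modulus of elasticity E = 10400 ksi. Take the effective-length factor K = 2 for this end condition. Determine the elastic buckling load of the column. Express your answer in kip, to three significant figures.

P_cr ≈ 10.5 kip

Inner dimensions: h_i = 5.67 − 2×0.39 = 4.890 in, b_i = 3.68 − 2×0.39 = 2.900 in
Weak-axis I_min = (h_o·b_o³ − h_i·b_i³)/12 with b_o = 3.68, b_i = 2.900 in (shorter outer/inner sides).
I_min = (5.67×3.68³ − 4.890×2.900³)/12 = 13.61 in⁴
Effective length L_e = K·L = 2 × 182 = 364.0 in
P_cr = π²EI / L_e² = π² × 10400×10³ × 13.61 / 364.0² = 1.054×10^4 lb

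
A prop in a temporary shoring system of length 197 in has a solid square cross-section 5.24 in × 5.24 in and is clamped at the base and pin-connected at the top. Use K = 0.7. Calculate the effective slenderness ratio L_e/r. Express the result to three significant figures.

I = a⁴/12 = 5.24⁴/12 = 62.83 in⁴
A = 27.46 in²;  r_min = √(I/A) = √(62.83/27.46) = 1.513 in
L_e = K·L = 0.7 × 197 = 137.9 in
λ = L_e / r_min = 137.90 / 1.513 = 91.2

λ ≈ 91.2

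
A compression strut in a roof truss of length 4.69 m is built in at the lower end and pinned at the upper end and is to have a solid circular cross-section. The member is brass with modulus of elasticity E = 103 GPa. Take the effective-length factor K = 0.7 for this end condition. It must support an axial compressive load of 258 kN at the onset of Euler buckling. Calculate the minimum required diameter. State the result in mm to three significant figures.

d ≈ 86.4 mm

L_e = K·L = 0.7 × 4.69 = 3.283 m
Required I = P_cr·L_e²/(π²E) = 2.580×10^5 × 3.283² / (π² × 1.03×10^11) = 2.735×10^-6 m⁴
I_req = 2.735×10^6 mm⁴
Solid circle: I = πd⁴/64  ⇒  d = (64I/π)^(1/4) = (64×2.735×10^6/π)^(1/4) = 86.4 mm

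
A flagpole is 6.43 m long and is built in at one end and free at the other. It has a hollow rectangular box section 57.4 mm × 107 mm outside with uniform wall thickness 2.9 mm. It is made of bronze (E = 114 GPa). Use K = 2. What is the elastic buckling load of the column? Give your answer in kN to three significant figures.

Inner dimensions: h_i = 107 − 2×2.9 = 101.2 mm, b_i = 57.4 − 2×2.9 = 51.60 mm
Weak-axis I_min = (h_o·b_o³ − h_i·b_i³)/12 with b_o = 57.4, b_i = 51.60 mm (shorter outer/inner sides).
I_min = (107×57.4³ − 101.2×51.60³)/12 = 5.277×10^5 mm⁴
I = 5.277×10^5 mm⁴ = 5.277×10^-7 m⁴
Effective length L_e = K·L = 2 × 6.43 = 12.86 m
P_cr = π²EI / L_e² = π² × 114×10⁹ × 5.277×10^-7 / 12.86² = 3.590×10^3 N

P_cr ≈ 3.59 kN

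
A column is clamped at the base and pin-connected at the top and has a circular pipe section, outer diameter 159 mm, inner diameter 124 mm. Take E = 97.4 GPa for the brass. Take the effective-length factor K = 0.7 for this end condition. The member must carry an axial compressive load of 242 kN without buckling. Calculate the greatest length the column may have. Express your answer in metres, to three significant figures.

d_o = 159 mm, d_i = 124 mm
I = π(d_o⁴ − d_i⁴)/64 = π(159⁴ − 124.0⁴)/64 = 1.977×10^7 mm⁴
I = 1.977×10^-5 m⁴
At the buckling limit P_cr = P = 2.420×10^5 N
From P_cr = π²EI/(K·L)²:  L = (1/K)·√(π²EI/P_cr) = (1/0.7)·√(π²×9.74×10^10×1.977×10^-5/2.420×10^5)
L = 12.7 m

L_max ≈ 12.7 m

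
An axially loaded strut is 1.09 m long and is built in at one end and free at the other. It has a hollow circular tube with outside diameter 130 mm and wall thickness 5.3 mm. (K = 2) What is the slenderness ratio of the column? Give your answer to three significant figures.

Inner diameter d_i = 130 − 2×5.3 = 119.4 mm
I = π(d_o⁴ − d_i⁴)/64 = π(130⁴ − 119.4⁴)/64 = 4.043×10^6 mm⁴
A = 2.076×10^3 mm²;  r_min = √(I/A) = √(4.043×10^6/2.076×10^3) = 44.13 mm
L_e = K·L = 2 × 1.09 m = 2.180 m = 2180.0 mm
λ = L_e / r_min = 2180.0 / 44.13 = 49.4

λ ≈ 49.4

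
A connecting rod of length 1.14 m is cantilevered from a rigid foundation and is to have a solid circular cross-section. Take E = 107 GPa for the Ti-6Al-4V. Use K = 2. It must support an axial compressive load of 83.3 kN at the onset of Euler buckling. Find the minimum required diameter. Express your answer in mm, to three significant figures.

d ≈ 53.8 mm

L_e = K·L = 2 × 1.14 = 2.280 m
Required I = P_cr·L_e²/(π²E) = 8.330×10^4 × 2.280² / (π² × 1.07×10^11) = 4.100×10^-7 m⁴
I_req = 4.100×10^5 mm⁴
Solid circle: I = πd⁴/64  ⇒  d = (64I/π)^(1/4) = (64×4.100×10^5/π)^(1/4) = 53.8 mm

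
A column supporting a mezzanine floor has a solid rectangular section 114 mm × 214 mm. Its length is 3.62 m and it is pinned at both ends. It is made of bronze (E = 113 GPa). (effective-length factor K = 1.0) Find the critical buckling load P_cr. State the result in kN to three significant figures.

Buckling occurs about the weak axis: I_min = h·b³/12 with b = 114 mm (the shorter side).
I_min = 214×114³/12 = 2.642×10^7 mm⁴
I = 2.642×10^7 mm⁴ = 2.642×10^-5 m⁴
Effective length L_e = K·L = 1 × 3.62 = 3.620 m
P_cr = π²EI / L_e² = π² × 113×10⁹ × 2.642×10^-5 / 3.620² = 2.249×10^6 N

P_cr ≈ 2250 kN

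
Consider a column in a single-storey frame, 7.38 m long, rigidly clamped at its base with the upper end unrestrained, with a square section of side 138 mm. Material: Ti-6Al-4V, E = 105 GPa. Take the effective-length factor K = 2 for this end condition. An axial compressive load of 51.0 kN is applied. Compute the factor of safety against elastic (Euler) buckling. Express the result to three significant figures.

n ≈ 2.82

I = a⁴/12 = 138⁴/12 = 3.022×10^7 mm⁴
I = 3.022×10^7 mm⁴ = 3.022×10^-5 m⁴
Effective length L_e = K·L = 2 × 7.38 = 14.76 m
P_cr = π²EI / L_e² = π² × 105×10⁹ × 3.022×10^-5 / 14.76² = 1.438×10^5 N
Factor of safety n = P_cr / P = 143.76 / 51.0 = 2.82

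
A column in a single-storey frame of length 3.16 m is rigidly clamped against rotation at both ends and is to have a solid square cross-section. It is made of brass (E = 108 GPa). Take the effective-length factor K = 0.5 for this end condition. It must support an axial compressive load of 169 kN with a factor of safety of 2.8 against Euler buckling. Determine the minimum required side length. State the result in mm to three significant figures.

Required P_cr = n·P = 2.8 × 169 = 473.2 kN
L_e = K·L = 0.5 × 3.16 = 1.580 m
Required I = P_cr·L_e²/(π²E) = 4.732×10^5 × 1.580² / (π² × 1.08×10^11) = 1.108×10^-6 m⁴
I_req = 1.108×10^6 mm⁴
Solid square: I = a⁴/12  ⇒  a = (12I)^(1/4) = (12×1.108×10^6)^(1/4) = 60.4 mm

a ≈ 60.4 mm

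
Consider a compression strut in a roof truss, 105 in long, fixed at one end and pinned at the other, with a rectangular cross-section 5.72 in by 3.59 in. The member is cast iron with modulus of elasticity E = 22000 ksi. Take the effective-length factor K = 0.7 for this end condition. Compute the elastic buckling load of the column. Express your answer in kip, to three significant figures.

P_cr ≈ 886 kip

Buckling occurs about the weak axis: I_min = h·b³/12 with b = 3.59 in (the shorter side).
I_min = 5.72×3.59³/12 = 22.05 in⁴
Effective length L_e = K·L = 0.7 × 105 = 73.50 in
P_cr = π²EI / L_e² = π² × 22000×10³ × 22.05 / 73.50² = 8.864×10^5 lb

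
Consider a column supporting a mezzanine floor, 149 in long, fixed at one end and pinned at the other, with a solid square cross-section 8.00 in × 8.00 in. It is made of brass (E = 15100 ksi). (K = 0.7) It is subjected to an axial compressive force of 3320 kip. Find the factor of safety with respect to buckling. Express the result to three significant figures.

I = a⁴/12 = 8.00⁴/12 = 341.3 in⁴
Effective length L_e = K·L = 0.7 × 149 = 104.3 in
P_cr = π²EI / L_e² = π² × 15100×10³ × 341.3 / 104.3² = 4.676×10^6 lb
Factor of safety n = P_cr / P = 4676.1 / 3320 = 1.41

n ≈ 1.41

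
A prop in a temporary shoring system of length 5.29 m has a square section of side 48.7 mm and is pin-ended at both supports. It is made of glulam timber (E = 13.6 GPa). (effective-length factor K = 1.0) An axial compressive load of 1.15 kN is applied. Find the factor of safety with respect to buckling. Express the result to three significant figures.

I = a⁴/12 = 48.7⁴/12 = 4.687×10^5 mm⁴
I = 4.687×10^5 mm⁴ = 4.687×10^-7 m⁴
Effective length L_e = K·L = 1 × 5.29 = 5.290 m
P_cr = π²EI / L_e² = π² × 13.6×10⁹ × 4.687×10^-7 / 5.290² = 2.248×10^3 N
Factor of safety n = P_cr / P = 2.2483 / 1.15 = 1.96

n ≈ 1.96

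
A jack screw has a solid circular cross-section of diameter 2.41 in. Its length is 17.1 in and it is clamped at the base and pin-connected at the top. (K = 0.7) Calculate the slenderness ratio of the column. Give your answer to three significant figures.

For a solid circle r = d/4 = 2.41/4 = 0.6025 in
L_e = K·L = 0.7 × 17.1 = 11.97 in
λ = L_e / r_min = 11.970 / 0.6025 = 19.9

λ ≈ 19.9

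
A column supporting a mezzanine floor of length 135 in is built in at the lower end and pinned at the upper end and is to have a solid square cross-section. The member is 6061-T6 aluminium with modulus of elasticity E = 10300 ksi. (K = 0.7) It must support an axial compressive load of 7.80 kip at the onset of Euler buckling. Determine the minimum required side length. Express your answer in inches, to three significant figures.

a ≈ 1.69 in

L_e = K·L = 0.7 × 135 = 94.50 in
Required I = P_cr·L_e²/(π²E) = 7.800×10^3 × 94.50² / (π² × 1.03×10^7) = 0.6852 in⁴
Solid square: I = a⁴/12  ⇒  a = (12I)^(1/4) = (12×0.6852)^(1/4) = 1.69 in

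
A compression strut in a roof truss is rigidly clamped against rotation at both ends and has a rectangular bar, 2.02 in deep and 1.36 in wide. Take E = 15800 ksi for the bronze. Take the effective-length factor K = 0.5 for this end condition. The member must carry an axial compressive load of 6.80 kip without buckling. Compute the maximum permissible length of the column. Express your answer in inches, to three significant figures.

L_max ≈ 197 in

Buckling occurs about the weak axis: I_min = h·b³/12 with b = 1.36 in (the shorter side).
I_min = 2.02×1.36³/12 = 0.4234 in⁴
At the buckling limit P_cr = P = 6.800×10^3 lb
From P_cr = π²EI/(K·L)²:  L = (1/K)·√(π²EI/P_cr) = (1/0.5)·√(π²×1.58×10^7×0.4234/6.800×10^3)
L = 197 in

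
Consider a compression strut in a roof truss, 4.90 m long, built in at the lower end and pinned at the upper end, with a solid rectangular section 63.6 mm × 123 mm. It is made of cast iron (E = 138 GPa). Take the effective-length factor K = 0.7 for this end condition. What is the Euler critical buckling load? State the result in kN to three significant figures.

Buckling occurs about the weak axis: I_min = h·b³/12 with b = 63.6 mm (the shorter side).
I_min = 123×63.6³/12 = 2.637×10^6 mm⁴
I = 2.637×10^6 mm⁴ = 2.637×10^-6 m⁴
Effective length L_e = K·L = 0.7 × 4.90 = 3.430 m
P_cr = π²EI / L_e² = π² × 138×10⁹ × 2.637×10^-6 / 3.430² = 3.053×10^5 N

P_cr ≈ 305 kN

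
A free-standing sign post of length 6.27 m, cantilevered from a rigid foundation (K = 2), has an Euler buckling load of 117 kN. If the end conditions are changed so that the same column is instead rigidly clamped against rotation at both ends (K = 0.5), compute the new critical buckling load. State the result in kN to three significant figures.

P_cr ≈ 1870 kN

P_cr ∝ 1/K², so P_cr,new = P_cr,old × (K_old/K_new)² = 117 × (2/0.5)²
= 117 × 16.00 = 1870 kN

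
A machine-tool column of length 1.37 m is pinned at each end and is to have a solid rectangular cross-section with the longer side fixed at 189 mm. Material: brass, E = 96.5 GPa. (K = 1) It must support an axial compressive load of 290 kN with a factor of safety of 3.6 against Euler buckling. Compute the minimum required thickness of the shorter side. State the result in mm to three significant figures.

b ≈ 50.7 mm

Required P_cr = n·P = 3.6 × 290 = 1044 kN
L_e = K·L = 1 × 1.37 = 1.370 m
Required I = P_cr·L_e²/(π²E) = 1.044×10^6 × 1.370² / (π² × 9.65×10^10) = 2.057×10^-6 m⁴
I_req = 2.057×10^6 mm⁴
Rectangle, weak axis: I_min = h·b³/12 with h = 189 mm fixed  ⇒  b = (12I/h)^(1/3) = 50.7 mm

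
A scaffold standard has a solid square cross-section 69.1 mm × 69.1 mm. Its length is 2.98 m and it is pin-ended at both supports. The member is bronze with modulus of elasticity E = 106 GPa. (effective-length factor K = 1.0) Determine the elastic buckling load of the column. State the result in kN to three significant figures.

P_cr ≈ 224 kN

I = a⁴/12 = 69.1⁴/12 = 1.900×10^6 mm⁴
I = 1.900×10^6 mm⁴ = 1.900×10^-6 m⁴
Effective length L_e = K·L = 1 × 2.98 = 2.980 m
P_cr = π²EI / L_e² = π² × 106×10⁹ × 1.900×10^-6 / 2.980² = 2.238×10^5 N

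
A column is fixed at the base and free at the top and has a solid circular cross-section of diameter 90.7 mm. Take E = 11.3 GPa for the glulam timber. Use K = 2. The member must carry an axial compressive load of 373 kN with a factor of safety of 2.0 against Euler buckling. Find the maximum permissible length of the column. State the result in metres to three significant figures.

I = πd⁴/64 = π×90.7⁴/64 = 3.322×10^6 mm⁴
I = 3.322×10^-6 m⁴
Required critical load P_cr = n·P = 2.0 × 373 = 746.0 kN = 7.460×10^5 N
From P_cr = π²EI/(K·L)²:  L = (1/K)·√(π²EI/P_cr) = (1/2)·√(π²×1.13×10^10×3.322×10^-6/7.460×10^5)
L = 0.352 m

L_max ≈ 0.352 m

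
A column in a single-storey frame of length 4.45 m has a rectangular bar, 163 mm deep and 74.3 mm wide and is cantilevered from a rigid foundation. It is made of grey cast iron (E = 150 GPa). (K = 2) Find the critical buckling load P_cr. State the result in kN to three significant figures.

Buckling occurs about the weak axis: I_min = h·b³/12 with b = 74.3 mm (the shorter side).
I_min = 163×74.3³/12 = 5.572×10^6 mm⁴
I = 5.572×10^6 mm⁴ = 5.572×10^-6 m⁴
Effective length L_e = K·L = 2 × 4.45 = 8.900 m
P_cr = π²EI / L_e² = π² × 150×10⁹ × 5.572×10^-6 / 8.900² = 1.041×10^5 N

P_cr ≈ 104 kN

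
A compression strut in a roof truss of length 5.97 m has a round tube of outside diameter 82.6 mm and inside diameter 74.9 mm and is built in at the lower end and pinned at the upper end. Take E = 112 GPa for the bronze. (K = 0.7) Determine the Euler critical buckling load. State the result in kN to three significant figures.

d_o = 82.6 mm, d_i = 74.9 mm
I = π(d_o⁴ − d_i⁴)/64 = π(82.6⁴ − 74.90⁴)/64 = 7.401×10^5 mm⁴
I = 7.401×10^5 mm⁴ = 7.401×10^-7 m⁴
Effective length L_e = K·L = 0.7 × 5.97 = 4.179 m
P_cr = π²EI / L_e² = π² × 112×10⁹ × 7.401×10^-7 / 4.179² = 4.685×10^4 N

P_cr ≈ 46.8 kN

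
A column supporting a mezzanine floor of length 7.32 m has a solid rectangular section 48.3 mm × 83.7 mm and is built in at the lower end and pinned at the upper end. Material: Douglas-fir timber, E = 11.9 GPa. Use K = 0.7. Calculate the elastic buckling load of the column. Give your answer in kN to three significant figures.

P_cr ≈ 3.52 kN

Buckling occurs about the weak axis: I_min = h·b³/12 with b = 48.3 mm (the shorter side).
I_min = 83.7×48.3³/12 = 7.859×10^5 mm⁴
I = 7.859×10^5 mm⁴ = 7.859×10^-7 m⁴
Effective length L_e = K·L = 0.7 × 7.32 = 5.124 m
P_cr = π²EI / L_e² = π² × 11.9×10⁹ × 7.859×10^-7 / 5.124² = 3.516×10^3 N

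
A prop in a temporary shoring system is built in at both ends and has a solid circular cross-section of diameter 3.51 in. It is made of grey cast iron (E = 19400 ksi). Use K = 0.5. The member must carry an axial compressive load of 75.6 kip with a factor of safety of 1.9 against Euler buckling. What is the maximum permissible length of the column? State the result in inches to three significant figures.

L_max ≈ 199 in

I = πd⁴/64 = π×3.51⁴/64 = 7.451 in⁴
Required critical load P_cr = n·P = 1.9 × 75.6 = 143.6 kip = 1.436×10^5 lb
From P_cr = π²EI/(K·L)²:  L = (1/K)·√(π²EI/P_cr) = (1/0.5)·√(π²×1.94×10^7×7.451/1.436×10^5)
L = 199 in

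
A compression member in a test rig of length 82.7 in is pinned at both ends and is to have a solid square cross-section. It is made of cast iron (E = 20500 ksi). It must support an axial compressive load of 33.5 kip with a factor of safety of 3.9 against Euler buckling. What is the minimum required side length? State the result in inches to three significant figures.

Required P_cr = n·P = 3.9 × 33.5 = 130.6 kip
L_e = K·L = 1 × 82.7 = 82.70 in
Required I = P_cr·L_e²/(π²E) = 1.306×10^5 × 82.70² / (π² × 2.05×10^7) = 4.416 in⁴
Solid square: I = a⁴/12  ⇒  a = (12I)^(1/4) = (12×4.416)^(1/4) = 2.70 in

a ≈ 2.70 in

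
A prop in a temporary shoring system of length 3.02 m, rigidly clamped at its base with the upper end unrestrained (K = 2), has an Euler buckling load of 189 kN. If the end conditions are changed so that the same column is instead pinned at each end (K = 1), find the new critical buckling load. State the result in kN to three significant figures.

P_cr ≈ 756 kN

P_cr ∝ 1/K², so P_cr,new = P_cr,old × (K_old/K_new)² = 189 × (2/1)²
= 189 × 4.000 = 756 kN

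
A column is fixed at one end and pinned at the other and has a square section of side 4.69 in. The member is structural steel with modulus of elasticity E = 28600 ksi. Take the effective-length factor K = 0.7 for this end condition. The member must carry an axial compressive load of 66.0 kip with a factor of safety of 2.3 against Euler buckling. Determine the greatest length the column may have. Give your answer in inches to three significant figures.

I = a⁴/12 = 4.69⁴/12 = 40.32 in⁴
Required critical load P_cr = n·P = 2.3 × 66.0 = 151.8 kip = 1.518×10^5 lb
From P_cr = π²EI/(K·L)²:  L = (1/K)·√(π²EI/P_cr) = (1/0.7)·√(π²×2.86×10^7×40.32/1.518×10^5)
L = 391 in

L_max ≈ 391 in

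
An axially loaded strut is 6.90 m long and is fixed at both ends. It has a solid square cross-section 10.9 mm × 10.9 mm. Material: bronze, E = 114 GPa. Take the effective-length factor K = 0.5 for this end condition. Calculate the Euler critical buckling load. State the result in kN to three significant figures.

P_cr ≈ 0.111 kN

I = a⁴/12 = 10.9⁴/12 = 1.176×10^3 mm⁴
I = 1.176×10^3 mm⁴ = 1.176×10^-9 m⁴
Effective length L_e = K·L = 0.5 × 6.90 = 3.450 m
P_cr = π²EI / L_e² = π² × 114×10⁹ × 1.176×10^-9 / 3.450² = 111.2 N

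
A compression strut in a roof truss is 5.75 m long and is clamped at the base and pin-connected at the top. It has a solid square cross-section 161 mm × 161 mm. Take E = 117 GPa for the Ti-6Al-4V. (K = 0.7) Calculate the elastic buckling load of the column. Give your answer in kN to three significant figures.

P_cr ≈ 3990 kN

I = a⁴/12 = 161⁴/12 = 5.599×10^7 mm⁴
I = 5.599×10^7 mm⁴ = 5.599×10^-5 m⁴
Effective length L_e = K·L = 0.7 × 5.75 = 4.025 m
P_cr = π²EI / L_e² = π² × 117×10⁹ × 5.599×10^-5 / 4.025² = 3.991×10^6 N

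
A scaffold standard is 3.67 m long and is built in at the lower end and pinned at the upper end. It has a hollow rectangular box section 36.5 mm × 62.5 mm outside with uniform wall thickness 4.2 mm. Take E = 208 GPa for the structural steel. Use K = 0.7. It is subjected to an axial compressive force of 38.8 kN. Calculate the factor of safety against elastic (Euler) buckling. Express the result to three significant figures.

Inner dimensions: h_i = 62.5 − 2×4.2 = 54.10 mm, b_i = 36.5 − 2×4.2 = 28.10 mm
Weak-axis I_min = (h_o·b_o³ − h_i·b_i³)/12 with b_o = 36.5, b_i = 28.10 mm (shorter outer/inner sides).
I_min = (62.5×36.5³ − 54.10×28.10³)/12 = 1.532×10^5 mm⁴
I = 1.532×10^5 mm⁴ = 1.532×10^-7 m⁴
Effective length L_e = K·L = 0.7 × 3.67 = 2.569 m
P_cr = π²EI / L_e² = π² × 208×10⁹ × 1.532×10^-7 / 2.569² = 4.766×10^4 N
Factor of safety n = P_cr / P = 47.664 / 38.8 = 1.23

n ≈ 1.23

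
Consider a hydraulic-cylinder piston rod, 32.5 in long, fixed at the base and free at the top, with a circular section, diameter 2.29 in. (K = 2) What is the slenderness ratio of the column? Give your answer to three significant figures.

λ ≈ 114

I = πd⁴/64 = π×2.29⁴/64 = 1.350 in⁴
A = 4.119 in²;  r_min = √(I/A) = √(1.350/4.119) = 0.5725 in
L_e = K·L = 2 × 32.5 = 65.00 in
λ = L_e / r_min = 65.000 / 0.5725 = 114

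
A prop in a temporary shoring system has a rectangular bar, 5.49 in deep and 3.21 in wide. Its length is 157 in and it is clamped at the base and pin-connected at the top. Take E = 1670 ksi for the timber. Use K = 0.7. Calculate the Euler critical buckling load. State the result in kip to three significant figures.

P_cr ≈ 20.7 kip

Buckling occurs about the weak axis: I_min = h·b³/12 with b = 3.21 in (the shorter side).
I_min = 5.49×3.21³/12 = 15.13 in⁴
Effective length L_e = K·L = 0.7 × 157 = 109.9 in
P_cr = π²EI / L_e² = π² × 1670×10³ × 15.13 / 109.9² = 2.065×10^4 lb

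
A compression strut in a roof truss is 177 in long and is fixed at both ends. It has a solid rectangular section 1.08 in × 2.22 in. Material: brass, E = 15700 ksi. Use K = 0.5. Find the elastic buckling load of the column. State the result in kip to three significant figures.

P_cr ≈ 4.61 kip

Buckling occurs about the weak axis: I_min = h·b³/12 with b = 1.08 in (the shorter side).
I_min = 2.22×1.08³/12 = 0.2330 in⁴
Effective length L_e = K·L = 0.5 × 177 = 88.50 in
P_cr = π²EI / L_e² = π² × 15700×10³ × 0.2330 / 88.50² = 4.611×10^3 lb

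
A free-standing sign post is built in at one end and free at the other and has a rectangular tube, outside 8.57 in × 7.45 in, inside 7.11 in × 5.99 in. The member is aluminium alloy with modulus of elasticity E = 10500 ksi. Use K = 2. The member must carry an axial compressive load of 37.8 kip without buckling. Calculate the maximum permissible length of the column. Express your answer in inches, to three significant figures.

Weak-axis I_min = (h_o·b_o³ − h_i·b_i³)/12 with b_o = 7.45, b_i = 5.990 in (shorter outer/inner sides).
I_min = (8.57×7.45³ − 7.110×5.990³)/12 = 168.0 in⁴
At the buckling limit P_cr = P = 3.780×10^4 lb
From P_cr = π²EI/(K·L)²:  L = (1/K)·√(π²EI/P_cr) = (1/2)·√(π²×1.05×10^7×168.0/3.780×10^4)
L = 339 in

L_max ≈ 339 in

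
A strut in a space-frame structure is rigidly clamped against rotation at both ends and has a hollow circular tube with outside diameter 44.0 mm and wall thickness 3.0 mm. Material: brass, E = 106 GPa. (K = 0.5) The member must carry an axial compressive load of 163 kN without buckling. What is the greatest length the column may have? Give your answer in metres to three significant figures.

L_max ≈ 1.45 m

Inner diameter d_i = 44.0 − 2×3.0 = 38.00 mm
I = π(d_o⁴ − d_i⁴)/64 = π(44.0⁴ − 38.00⁴)/64 = 8.163×10^4 mm⁴
I = 8.163×10^-8 m⁴
At the buckling limit P_cr = P = 1.630×10^5 N
From P_cr = π²EI/(K·L)²:  L = (1/K)·√(π²EI/P_cr) = (1/0.5)·√(π²×1.06×10^11×8.163×10^-8/1.630×10^5)
L = 1.45 m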